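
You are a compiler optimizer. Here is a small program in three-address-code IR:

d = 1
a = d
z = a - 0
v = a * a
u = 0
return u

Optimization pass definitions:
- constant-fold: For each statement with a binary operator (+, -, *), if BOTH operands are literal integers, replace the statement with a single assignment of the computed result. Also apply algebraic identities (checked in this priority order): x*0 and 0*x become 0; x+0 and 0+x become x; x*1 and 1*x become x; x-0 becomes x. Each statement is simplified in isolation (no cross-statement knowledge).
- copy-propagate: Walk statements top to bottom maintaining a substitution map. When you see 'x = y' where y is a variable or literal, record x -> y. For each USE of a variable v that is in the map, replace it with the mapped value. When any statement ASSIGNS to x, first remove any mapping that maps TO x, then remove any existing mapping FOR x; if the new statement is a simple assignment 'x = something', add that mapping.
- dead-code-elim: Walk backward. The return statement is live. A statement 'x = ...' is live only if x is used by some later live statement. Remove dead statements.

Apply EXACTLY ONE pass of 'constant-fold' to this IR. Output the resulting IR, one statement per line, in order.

Applying constant-fold statement-by-statement:
  [1] d = 1  (unchanged)
  [2] a = d  (unchanged)
  [3] z = a - 0  -> z = a
  [4] v = a * a  (unchanged)
  [5] u = 0  (unchanged)
  [6] return u  (unchanged)
Result (6 stmts):
  d = 1
  a = d
  z = a
  v = a * a
  u = 0
  return u

Answer: d = 1
a = d
z = a
v = a * a
u = 0
return u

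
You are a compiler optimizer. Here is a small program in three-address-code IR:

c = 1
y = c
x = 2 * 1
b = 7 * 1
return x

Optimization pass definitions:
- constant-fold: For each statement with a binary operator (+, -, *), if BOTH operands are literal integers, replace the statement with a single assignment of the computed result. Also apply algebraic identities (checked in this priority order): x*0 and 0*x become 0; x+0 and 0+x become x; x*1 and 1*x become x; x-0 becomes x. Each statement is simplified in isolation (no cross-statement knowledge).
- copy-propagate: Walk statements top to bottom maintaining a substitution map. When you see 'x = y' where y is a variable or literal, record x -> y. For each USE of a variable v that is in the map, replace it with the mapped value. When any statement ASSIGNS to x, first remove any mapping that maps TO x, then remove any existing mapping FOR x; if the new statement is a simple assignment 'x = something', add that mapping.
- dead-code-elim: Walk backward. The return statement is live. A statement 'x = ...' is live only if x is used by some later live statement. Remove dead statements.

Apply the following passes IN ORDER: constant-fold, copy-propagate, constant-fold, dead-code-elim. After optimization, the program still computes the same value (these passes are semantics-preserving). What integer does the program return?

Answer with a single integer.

Answer: 2

Derivation:
Initial IR:
  c = 1
  y = c
  x = 2 * 1
  b = 7 * 1
  return x
After constant-fold (5 stmts):
  c = 1
  y = c
  x = 2
  b = 7
  return x
After copy-propagate (5 stmts):
  c = 1
  y = 1
  x = 2
  b = 7
  return 2
After constant-fold (5 stmts):
  c = 1
  y = 1
  x = 2
  b = 7
  return 2
After dead-code-elim (1 stmts):
  return 2
Evaluate:
  c = 1  =>  c = 1
  y = c  =>  y = 1
  x = 2 * 1  =>  x = 2
  b = 7 * 1  =>  b = 7
  return x = 2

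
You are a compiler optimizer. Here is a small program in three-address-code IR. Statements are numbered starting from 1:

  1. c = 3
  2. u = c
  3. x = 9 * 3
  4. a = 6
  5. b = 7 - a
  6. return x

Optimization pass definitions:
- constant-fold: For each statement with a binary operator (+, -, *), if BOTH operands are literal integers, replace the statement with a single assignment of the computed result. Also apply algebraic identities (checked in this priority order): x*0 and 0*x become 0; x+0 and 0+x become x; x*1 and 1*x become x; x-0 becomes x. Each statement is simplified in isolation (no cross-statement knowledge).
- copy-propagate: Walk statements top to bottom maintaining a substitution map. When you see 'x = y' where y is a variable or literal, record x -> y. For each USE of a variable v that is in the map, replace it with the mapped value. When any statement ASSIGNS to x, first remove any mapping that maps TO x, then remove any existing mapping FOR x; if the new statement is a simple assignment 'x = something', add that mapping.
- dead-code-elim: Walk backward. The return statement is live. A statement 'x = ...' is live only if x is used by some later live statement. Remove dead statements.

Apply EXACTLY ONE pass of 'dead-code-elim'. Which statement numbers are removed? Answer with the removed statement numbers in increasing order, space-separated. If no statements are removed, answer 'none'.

Backward liveness scan:
Stmt 1 'c = 3': DEAD (c not in live set [])
Stmt 2 'u = c': DEAD (u not in live set [])
Stmt 3 'x = 9 * 3': KEEP (x is live); live-in = []
Stmt 4 'a = 6': DEAD (a not in live set ['x'])
Stmt 5 'b = 7 - a': DEAD (b not in live set ['x'])
Stmt 6 'return x': KEEP (return); live-in = ['x']
Removed statement numbers: [1, 2, 4, 5]
Surviving IR:
  x = 9 * 3
  return x

Answer: 1 2 4 5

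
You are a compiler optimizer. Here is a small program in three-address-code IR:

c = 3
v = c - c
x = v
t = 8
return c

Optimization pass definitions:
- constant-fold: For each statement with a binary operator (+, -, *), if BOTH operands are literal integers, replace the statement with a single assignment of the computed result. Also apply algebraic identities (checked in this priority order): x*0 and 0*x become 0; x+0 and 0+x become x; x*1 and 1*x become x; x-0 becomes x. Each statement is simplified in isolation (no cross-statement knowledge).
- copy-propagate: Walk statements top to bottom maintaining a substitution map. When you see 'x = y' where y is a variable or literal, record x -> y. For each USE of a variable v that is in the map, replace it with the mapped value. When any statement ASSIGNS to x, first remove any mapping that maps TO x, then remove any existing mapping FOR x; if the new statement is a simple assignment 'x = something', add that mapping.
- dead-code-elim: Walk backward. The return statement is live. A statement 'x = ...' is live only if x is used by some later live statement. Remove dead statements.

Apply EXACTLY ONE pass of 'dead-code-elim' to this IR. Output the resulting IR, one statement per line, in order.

Answer: c = 3
return c

Derivation:
Applying dead-code-elim statement-by-statement:
  [5] return c  -> KEEP (return); live=['c']
  [4] t = 8  -> DEAD (t not live)
  [3] x = v  -> DEAD (x not live)
  [2] v = c - c  -> DEAD (v not live)
  [1] c = 3  -> KEEP; live=[]
Result (2 stmts):
  c = 3
  return c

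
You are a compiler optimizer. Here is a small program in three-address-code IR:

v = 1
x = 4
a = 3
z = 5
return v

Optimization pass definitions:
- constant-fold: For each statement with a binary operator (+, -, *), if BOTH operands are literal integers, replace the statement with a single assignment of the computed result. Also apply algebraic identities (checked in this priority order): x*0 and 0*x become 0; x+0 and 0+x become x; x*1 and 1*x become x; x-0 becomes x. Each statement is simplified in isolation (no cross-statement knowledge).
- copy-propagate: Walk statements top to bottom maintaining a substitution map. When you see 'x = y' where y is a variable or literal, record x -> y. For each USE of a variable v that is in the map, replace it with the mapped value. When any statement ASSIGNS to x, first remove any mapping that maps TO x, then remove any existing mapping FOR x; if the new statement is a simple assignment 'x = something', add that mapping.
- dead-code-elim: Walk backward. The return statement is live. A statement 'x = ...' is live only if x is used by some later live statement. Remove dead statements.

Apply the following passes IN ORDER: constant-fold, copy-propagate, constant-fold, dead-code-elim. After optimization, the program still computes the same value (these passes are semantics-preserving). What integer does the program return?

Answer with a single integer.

Initial IR:
  v = 1
  x = 4
  a = 3
  z = 5
  return v
After constant-fold (5 stmts):
  v = 1
  x = 4
  a = 3
  z = 5
  return v
After copy-propagate (5 stmts):
  v = 1
  x = 4
  a = 3
  z = 5
  return 1
After constant-fold (5 stmts):
  v = 1
  x = 4
  a = 3
  z = 5
  return 1
After dead-code-elim (1 stmts):
  return 1
Evaluate:
  v = 1  =>  v = 1
  x = 4  =>  x = 4
  a = 3  =>  a = 3
  z = 5  =>  z = 5
  return v = 1

Answer: 1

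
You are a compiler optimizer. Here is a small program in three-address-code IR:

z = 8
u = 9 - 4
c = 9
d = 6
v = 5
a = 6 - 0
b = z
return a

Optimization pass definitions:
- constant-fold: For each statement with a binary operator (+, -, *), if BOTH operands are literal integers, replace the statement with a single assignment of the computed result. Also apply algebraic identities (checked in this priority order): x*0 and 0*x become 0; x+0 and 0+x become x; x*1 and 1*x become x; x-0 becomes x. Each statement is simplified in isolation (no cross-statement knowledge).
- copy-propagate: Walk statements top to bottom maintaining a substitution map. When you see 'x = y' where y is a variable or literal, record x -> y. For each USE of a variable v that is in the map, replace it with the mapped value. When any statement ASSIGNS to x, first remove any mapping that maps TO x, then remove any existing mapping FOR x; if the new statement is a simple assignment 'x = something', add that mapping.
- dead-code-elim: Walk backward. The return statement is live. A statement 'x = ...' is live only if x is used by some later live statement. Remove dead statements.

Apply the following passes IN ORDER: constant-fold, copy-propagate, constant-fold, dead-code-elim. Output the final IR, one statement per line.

Answer: return 6

Derivation:
Initial IR:
  z = 8
  u = 9 - 4
  c = 9
  d = 6
  v = 5
  a = 6 - 0
  b = z
  return a
After constant-fold (8 stmts):
  z = 8
  u = 5
  c = 9
  d = 6
  v = 5
  a = 6
  b = z
  return a
After copy-propagate (8 stmts):
  z = 8
  u = 5
  c = 9
  d = 6
  v = 5
  a = 6
  b = 8
  return 6
After constant-fold (8 stmts):
  z = 8
  u = 5
  c = 9
  d = 6
  v = 5
  a = 6
  b = 8
  return 6
After dead-code-elim (1 stmts):
  return 6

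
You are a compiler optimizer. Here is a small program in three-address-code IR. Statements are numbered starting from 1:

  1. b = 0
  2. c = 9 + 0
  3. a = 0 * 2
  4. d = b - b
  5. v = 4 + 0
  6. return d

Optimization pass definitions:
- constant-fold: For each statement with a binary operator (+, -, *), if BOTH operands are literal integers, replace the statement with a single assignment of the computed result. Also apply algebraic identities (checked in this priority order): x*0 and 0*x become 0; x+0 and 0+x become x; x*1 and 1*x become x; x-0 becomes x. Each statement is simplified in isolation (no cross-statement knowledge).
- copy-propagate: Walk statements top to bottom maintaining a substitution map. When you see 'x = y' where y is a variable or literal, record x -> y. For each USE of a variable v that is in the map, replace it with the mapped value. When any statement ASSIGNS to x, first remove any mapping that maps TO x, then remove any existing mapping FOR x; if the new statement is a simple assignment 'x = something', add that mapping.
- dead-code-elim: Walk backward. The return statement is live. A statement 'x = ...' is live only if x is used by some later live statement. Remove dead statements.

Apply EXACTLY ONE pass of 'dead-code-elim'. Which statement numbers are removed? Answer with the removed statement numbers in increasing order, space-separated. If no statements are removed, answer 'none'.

Backward liveness scan:
Stmt 1 'b = 0': KEEP (b is live); live-in = []
Stmt 2 'c = 9 + 0': DEAD (c not in live set ['b'])
Stmt 3 'a = 0 * 2': DEAD (a not in live set ['b'])
Stmt 4 'd = b - b': KEEP (d is live); live-in = ['b']
Stmt 5 'v = 4 + 0': DEAD (v not in live set ['d'])
Stmt 6 'return d': KEEP (return); live-in = ['d']
Removed statement numbers: [2, 3, 5]
Surviving IR:
  b = 0
  d = b - b
  return d

Answer: 2 3 5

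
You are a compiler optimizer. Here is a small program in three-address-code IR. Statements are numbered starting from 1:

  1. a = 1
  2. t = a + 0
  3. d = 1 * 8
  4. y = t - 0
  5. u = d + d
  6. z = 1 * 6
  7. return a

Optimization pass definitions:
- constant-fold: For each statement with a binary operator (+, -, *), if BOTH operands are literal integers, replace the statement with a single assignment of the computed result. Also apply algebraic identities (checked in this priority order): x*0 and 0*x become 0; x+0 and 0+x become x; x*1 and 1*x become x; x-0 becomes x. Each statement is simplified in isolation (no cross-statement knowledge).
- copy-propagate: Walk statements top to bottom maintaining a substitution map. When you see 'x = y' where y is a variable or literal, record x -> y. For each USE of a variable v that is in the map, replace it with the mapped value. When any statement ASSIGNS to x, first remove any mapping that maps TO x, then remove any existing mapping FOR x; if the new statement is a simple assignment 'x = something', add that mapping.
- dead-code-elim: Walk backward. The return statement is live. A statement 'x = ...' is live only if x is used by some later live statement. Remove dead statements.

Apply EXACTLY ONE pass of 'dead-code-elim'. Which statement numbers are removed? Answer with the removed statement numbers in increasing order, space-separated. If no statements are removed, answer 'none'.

Answer: 2 3 4 5 6

Derivation:
Backward liveness scan:
Stmt 1 'a = 1': KEEP (a is live); live-in = []
Stmt 2 't = a + 0': DEAD (t not in live set ['a'])
Stmt 3 'd = 1 * 8': DEAD (d not in live set ['a'])
Stmt 4 'y = t - 0': DEAD (y not in live set ['a'])
Stmt 5 'u = d + d': DEAD (u not in live set ['a'])
Stmt 6 'z = 1 * 6': DEAD (z not in live set ['a'])
Stmt 7 'return a': KEEP (return); live-in = ['a']
Removed statement numbers: [2, 3, 4, 5, 6]
Surviving IR:
  a = 1
  return a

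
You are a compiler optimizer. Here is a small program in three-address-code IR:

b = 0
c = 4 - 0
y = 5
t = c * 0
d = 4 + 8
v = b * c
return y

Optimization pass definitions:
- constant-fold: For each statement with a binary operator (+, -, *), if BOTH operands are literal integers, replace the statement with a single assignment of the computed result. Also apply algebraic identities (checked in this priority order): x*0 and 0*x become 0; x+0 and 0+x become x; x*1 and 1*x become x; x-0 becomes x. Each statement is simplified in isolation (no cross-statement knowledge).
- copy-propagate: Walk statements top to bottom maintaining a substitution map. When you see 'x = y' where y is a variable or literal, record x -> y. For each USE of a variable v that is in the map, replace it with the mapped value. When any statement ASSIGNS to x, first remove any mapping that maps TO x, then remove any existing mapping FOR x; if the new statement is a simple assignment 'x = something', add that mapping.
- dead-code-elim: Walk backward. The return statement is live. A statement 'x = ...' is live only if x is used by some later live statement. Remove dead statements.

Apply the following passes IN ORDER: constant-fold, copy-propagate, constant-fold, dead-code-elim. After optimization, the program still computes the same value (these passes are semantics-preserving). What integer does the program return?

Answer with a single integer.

Answer: 5

Derivation:
Initial IR:
  b = 0
  c = 4 - 0
  y = 5
  t = c * 0
  d = 4 + 8
  v = b * c
  return y
After constant-fold (7 stmts):
  b = 0
  c = 4
  y = 5
  t = 0
  d = 12
  v = b * c
  return y
After copy-propagate (7 stmts):
  b = 0
  c = 4
  y = 5
  t = 0
  d = 12
  v = 0 * 4
  return 5
After constant-fold (7 stmts):
  b = 0
  c = 4
  y = 5
  t = 0
  d = 12
  v = 0
  return 5
After dead-code-elim (1 stmts):
  return 5
Evaluate:
  b = 0  =>  b = 0
  c = 4 - 0  =>  c = 4
  y = 5  =>  y = 5
  t = c * 0  =>  t = 0
  d = 4 + 8  =>  d = 12
  v = b * c  =>  v = 0
  return y = 5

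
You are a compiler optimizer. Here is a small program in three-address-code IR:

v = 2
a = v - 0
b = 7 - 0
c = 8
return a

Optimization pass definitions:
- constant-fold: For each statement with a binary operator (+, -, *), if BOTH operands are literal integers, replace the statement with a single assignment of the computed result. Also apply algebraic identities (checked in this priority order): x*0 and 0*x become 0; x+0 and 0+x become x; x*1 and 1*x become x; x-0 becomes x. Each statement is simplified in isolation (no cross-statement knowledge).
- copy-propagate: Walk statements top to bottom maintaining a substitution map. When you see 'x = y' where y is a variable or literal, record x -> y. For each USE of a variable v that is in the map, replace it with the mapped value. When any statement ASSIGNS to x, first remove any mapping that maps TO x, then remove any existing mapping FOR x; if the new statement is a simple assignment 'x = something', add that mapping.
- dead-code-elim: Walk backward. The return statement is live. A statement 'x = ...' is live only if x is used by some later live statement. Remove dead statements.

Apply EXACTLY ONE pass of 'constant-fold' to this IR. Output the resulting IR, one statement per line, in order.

Answer: v = 2
a = v
b = 7
c = 8
return a

Derivation:
Applying constant-fold statement-by-statement:
  [1] v = 2  (unchanged)
  [2] a = v - 0  -> a = v
  [3] b = 7 - 0  -> b = 7
  [4] c = 8  (unchanged)
  [5] return a  (unchanged)
Result (5 stmts):
  v = 2
  a = v
  b = 7
  c = 8
  return a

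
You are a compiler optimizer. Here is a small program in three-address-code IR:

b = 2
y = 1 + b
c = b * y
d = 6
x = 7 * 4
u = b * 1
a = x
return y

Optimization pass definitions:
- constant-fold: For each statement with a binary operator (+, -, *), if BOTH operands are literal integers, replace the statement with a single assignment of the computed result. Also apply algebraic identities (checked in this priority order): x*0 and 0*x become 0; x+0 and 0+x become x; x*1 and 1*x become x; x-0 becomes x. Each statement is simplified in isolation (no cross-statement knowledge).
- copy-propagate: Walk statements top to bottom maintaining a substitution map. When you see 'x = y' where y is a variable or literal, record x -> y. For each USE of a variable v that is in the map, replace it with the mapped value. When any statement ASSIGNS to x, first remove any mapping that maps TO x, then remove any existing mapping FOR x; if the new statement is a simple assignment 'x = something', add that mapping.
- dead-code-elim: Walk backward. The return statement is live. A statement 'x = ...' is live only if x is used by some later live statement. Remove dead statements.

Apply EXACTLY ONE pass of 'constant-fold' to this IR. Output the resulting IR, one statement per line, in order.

Answer: b = 2
y = 1 + b
c = b * y
d = 6
x = 28
u = b
a = x
return y

Derivation:
Applying constant-fold statement-by-statement:
  [1] b = 2  (unchanged)
  [2] y = 1 + b  (unchanged)
  [3] c = b * y  (unchanged)
  [4] d = 6  (unchanged)
  [5] x = 7 * 4  -> x = 28
  [6] u = b * 1  -> u = b
  [7] a = x  (unchanged)
  [8] return y  (unchanged)
Result (8 stmts):
  b = 2
  y = 1 + b
  c = b * y
  d = 6
  x = 28
  u = b
  a = x
  return y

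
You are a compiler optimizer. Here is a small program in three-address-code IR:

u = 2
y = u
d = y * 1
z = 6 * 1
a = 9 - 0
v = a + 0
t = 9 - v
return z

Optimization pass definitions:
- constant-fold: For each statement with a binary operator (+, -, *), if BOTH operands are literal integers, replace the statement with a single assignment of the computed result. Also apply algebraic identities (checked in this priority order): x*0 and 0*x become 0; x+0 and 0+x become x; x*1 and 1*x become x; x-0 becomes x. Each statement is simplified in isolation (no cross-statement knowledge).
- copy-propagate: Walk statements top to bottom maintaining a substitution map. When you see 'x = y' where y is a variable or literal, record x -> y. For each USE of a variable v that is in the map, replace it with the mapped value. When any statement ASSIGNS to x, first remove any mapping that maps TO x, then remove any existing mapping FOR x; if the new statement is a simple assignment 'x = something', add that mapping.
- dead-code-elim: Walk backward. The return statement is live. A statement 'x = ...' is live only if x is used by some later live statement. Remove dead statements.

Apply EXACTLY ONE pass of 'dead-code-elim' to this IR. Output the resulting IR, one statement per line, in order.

Answer: z = 6 * 1
return z

Derivation:
Applying dead-code-elim statement-by-statement:
  [8] return z  -> KEEP (return); live=['z']
  [7] t = 9 - v  -> DEAD (t not live)
  [6] v = a + 0  -> DEAD (v not live)
  [5] a = 9 - 0  -> DEAD (a not live)
  [4] z = 6 * 1  -> KEEP; live=[]
  [3] d = y * 1  -> DEAD (d not live)
  [2] y = u  -> DEAD (y not live)
  [1] u = 2  -> DEAD (u not live)
Result (2 stmts):
  z = 6 * 1
  return z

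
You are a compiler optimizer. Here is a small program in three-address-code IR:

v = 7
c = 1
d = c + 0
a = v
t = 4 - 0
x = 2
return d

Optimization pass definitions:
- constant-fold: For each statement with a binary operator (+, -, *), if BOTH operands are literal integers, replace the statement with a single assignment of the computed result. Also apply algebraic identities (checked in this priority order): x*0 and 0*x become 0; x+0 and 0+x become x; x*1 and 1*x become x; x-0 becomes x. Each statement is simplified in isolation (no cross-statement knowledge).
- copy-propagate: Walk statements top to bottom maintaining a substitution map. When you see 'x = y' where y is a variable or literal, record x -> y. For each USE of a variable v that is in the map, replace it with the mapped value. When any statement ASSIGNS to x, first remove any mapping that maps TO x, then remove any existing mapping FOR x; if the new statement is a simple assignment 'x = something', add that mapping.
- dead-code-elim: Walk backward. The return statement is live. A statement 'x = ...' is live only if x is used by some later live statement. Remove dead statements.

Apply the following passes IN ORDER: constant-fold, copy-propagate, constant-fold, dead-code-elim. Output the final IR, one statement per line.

Initial IR:
  v = 7
  c = 1
  d = c + 0
  a = v
  t = 4 - 0
  x = 2
  return d
After constant-fold (7 stmts):
  v = 7
  c = 1
  d = c
  a = v
  t = 4
  x = 2
  return d
After copy-propagate (7 stmts):
  v = 7
  c = 1
  d = 1
  a = 7
  t = 4
  x = 2
  return 1
After constant-fold (7 stmts):
  v = 7
  c = 1
  d = 1
  a = 7
  t = 4
  x = 2
  return 1
After dead-code-elim (1 stmts):
  return 1

Answer: return 1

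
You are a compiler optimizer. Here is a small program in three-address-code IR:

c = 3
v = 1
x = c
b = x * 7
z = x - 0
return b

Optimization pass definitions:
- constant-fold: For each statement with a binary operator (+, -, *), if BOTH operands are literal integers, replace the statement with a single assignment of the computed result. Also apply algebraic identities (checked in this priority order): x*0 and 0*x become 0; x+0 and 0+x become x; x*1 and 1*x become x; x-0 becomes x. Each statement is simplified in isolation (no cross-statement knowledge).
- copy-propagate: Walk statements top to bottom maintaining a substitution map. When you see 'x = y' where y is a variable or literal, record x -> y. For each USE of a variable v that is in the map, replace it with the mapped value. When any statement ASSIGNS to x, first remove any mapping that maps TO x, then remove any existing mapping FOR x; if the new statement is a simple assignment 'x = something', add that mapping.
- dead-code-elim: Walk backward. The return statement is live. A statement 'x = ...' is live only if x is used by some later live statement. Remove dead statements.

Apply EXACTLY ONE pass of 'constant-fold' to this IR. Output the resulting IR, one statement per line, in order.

Applying constant-fold statement-by-statement:
  [1] c = 3  (unchanged)
  [2] v = 1  (unchanged)
  [3] x = c  (unchanged)
  [4] b = x * 7  (unchanged)
  [5] z = x - 0  -> z = x
  [6] return b  (unchanged)
Result (6 stmts):
  c = 3
  v = 1
  x = c
  b = x * 7
  z = x
  return b

Answer: c = 3
v = 1
x = c
b = x * 7
z = x
return b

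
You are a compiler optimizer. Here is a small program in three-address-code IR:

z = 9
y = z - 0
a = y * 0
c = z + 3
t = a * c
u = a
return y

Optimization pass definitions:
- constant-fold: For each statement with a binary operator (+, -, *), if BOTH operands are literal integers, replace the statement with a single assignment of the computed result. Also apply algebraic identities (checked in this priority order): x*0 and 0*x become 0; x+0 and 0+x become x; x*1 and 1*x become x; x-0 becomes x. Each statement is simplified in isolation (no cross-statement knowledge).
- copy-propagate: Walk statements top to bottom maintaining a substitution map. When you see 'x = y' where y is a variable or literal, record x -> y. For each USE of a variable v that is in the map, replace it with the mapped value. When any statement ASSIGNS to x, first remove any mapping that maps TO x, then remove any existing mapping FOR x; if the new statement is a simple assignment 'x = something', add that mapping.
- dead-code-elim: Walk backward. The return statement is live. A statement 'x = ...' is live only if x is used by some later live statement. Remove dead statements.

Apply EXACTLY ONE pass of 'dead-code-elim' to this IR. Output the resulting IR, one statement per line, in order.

Answer: z = 9
y = z - 0
return y

Derivation:
Applying dead-code-elim statement-by-statement:
  [7] return y  -> KEEP (return); live=['y']
  [6] u = a  -> DEAD (u not live)
  [5] t = a * c  -> DEAD (t not live)
  [4] c = z + 3  -> DEAD (c not live)
  [3] a = y * 0  -> DEAD (a not live)
  [2] y = z - 0  -> KEEP; live=['z']
  [1] z = 9  -> KEEP; live=[]
Result (3 stmts):
  z = 9
  y = z - 0
  return y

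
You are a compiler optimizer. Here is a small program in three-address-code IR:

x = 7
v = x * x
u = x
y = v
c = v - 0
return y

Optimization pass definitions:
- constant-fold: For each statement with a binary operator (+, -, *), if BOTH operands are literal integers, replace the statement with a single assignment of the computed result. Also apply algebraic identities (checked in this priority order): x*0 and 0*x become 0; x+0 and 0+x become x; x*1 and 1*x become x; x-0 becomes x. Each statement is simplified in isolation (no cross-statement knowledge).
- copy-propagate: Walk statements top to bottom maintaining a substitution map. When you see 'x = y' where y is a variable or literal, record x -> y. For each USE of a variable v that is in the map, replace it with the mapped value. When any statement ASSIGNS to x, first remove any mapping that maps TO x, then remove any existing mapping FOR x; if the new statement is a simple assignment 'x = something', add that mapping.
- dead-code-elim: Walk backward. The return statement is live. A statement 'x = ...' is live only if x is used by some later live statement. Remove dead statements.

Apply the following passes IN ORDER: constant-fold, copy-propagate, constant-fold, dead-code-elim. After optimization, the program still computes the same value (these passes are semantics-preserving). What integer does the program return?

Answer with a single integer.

Answer: 49

Derivation:
Initial IR:
  x = 7
  v = x * x
  u = x
  y = v
  c = v - 0
  return y
After constant-fold (6 stmts):
  x = 7
  v = x * x
  u = x
  y = v
  c = v
  return y
After copy-propagate (6 stmts):
  x = 7
  v = 7 * 7
  u = 7
  y = v
  c = v
  return v
After constant-fold (6 stmts):
  x = 7
  v = 49
  u = 7
  y = v
  c = v
  return v
After dead-code-elim (2 stmts):
  v = 49
  return v
Evaluate:
  x = 7  =>  x = 7
  v = x * x  =>  v = 49
  u = x  =>  u = 7
  y = v  =>  y = 49
  c = v - 0  =>  c = 49
  return y = 49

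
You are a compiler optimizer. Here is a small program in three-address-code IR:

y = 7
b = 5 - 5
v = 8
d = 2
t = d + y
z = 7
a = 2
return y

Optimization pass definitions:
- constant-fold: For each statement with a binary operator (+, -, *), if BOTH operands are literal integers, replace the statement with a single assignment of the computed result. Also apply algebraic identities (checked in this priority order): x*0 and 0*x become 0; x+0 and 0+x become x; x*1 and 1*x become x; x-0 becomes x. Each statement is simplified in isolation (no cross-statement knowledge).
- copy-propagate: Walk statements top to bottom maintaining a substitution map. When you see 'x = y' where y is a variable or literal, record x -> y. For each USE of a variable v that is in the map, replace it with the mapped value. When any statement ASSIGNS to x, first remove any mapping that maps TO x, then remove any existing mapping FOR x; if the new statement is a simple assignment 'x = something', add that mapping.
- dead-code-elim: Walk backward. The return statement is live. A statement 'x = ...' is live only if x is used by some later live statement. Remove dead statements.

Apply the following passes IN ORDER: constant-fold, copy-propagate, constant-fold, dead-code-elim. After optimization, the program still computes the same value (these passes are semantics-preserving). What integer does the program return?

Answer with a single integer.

Answer: 7

Derivation:
Initial IR:
  y = 7
  b = 5 - 5
  v = 8
  d = 2
  t = d + y
  z = 7
  a = 2
  return y
After constant-fold (8 stmts):
  y = 7
  b = 0
  v = 8
  d = 2
  t = d + y
  z = 7
  a = 2
  return y
After copy-propagate (8 stmts):
  y = 7
  b = 0
  v = 8
  d = 2
  t = 2 + 7
  z = 7
  a = 2
  return 7
After constant-fold (8 stmts):
  y = 7
  b = 0
  v = 8
  d = 2
  t = 9
  z = 7
  a = 2
  return 7
After dead-code-elim (1 stmts):
  return 7
Evaluate:
  y = 7  =>  y = 7
  b = 5 - 5  =>  b = 0
  v = 8  =>  v = 8
  d = 2  =>  d = 2
  t = d + y  =>  t = 9
  z = 7  =>  z = 7
  a = 2  =>  a = 2
  return y = 7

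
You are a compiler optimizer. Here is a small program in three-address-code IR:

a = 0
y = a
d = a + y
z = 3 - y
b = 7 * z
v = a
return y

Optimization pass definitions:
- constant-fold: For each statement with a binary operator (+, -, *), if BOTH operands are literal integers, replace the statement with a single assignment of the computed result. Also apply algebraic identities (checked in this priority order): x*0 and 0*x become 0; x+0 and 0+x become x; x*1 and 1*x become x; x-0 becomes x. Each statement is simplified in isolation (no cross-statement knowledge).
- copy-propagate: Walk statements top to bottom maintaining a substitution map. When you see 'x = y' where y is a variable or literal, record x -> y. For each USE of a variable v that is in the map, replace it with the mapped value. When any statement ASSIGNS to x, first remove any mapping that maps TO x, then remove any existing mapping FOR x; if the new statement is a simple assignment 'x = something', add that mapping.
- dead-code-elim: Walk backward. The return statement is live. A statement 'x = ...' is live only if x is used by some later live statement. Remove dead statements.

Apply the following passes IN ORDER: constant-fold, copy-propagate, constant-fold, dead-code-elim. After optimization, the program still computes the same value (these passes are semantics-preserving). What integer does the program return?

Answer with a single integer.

Answer: 0

Derivation:
Initial IR:
  a = 0
  y = a
  d = a + y
  z = 3 - y
  b = 7 * z
  v = a
  return y
After constant-fold (7 stmts):
  a = 0
  y = a
  d = a + y
  z = 3 - y
  b = 7 * z
  v = a
  return y
After copy-propagate (7 stmts):
  a = 0
  y = 0
  d = 0 + 0
  z = 3 - 0
  b = 7 * z
  v = 0
  return 0
After constant-fold (7 stmts):
  a = 0
  y = 0
  d = 0
  z = 3
  b = 7 * z
  v = 0
  return 0
After dead-code-elim (1 stmts):
  return 0
Evaluate:
  a = 0  =>  a = 0
  y = a  =>  y = 0
  d = a + y  =>  d = 0
  z = 3 - y  =>  z = 3
  b = 7 * z  =>  b = 21
  v = a  =>  v = 0
  return y = 0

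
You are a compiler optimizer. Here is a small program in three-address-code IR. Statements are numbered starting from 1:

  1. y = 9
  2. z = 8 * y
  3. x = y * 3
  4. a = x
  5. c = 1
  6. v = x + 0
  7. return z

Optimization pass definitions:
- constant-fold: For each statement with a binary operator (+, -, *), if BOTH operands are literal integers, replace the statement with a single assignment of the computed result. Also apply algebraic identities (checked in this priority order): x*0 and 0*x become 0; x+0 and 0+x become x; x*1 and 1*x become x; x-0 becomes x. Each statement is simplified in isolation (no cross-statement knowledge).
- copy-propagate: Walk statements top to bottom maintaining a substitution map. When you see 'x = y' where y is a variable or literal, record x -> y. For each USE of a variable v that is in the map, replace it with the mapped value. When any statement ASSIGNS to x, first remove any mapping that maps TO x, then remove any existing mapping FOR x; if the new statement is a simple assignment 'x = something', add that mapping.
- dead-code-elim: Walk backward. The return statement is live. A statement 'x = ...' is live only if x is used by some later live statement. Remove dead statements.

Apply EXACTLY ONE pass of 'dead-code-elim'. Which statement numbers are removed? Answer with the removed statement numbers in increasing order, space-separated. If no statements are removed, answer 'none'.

Backward liveness scan:
Stmt 1 'y = 9': KEEP (y is live); live-in = []
Stmt 2 'z = 8 * y': KEEP (z is live); live-in = ['y']
Stmt 3 'x = y * 3': DEAD (x not in live set ['z'])
Stmt 4 'a = x': DEAD (a not in live set ['z'])
Stmt 5 'c = 1': DEAD (c not in live set ['z'])
Stmt 6 'v = x + 0': DEAD (v not in live set ['z'])
Stmt 7 'return z': KEEP (return); live-in = ['z']
Removed statement numbers: [3, 4, 5, 6]
Surviving IR:
  y = 9
  z = 8 * y
  return z

Answer: 3 4 5 6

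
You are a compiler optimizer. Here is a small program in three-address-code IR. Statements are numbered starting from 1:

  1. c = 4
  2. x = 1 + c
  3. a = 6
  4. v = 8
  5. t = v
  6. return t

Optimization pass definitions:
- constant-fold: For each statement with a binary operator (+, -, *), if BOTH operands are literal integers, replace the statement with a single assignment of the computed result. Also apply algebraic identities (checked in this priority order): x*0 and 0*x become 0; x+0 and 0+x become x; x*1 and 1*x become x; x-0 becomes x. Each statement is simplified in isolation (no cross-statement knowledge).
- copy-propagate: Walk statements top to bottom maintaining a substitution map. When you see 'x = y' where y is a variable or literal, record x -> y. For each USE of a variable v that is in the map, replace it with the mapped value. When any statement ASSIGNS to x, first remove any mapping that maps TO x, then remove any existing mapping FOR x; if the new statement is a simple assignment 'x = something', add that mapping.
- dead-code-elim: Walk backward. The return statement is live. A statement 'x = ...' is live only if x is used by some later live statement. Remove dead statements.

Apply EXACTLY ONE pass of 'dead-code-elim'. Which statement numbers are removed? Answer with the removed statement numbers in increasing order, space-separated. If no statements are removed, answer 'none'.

Answer: 1 2 3

Derivation:
Backward liveness scan:
Stmt 1 'c = 4': DEAD (c not in live set [])
Stmt 2 'x = 1 + c': DEAD (x not in live set [])
Stmt 3 'a = 6': DEAD (a not in live set [])
Stmt 4 'v = 8': KEEP (v is live); live-in = []
Stmt 5 't = v': KEEP (t is live); live-in = ['v']
Stmt 6 'return t': KEEP (return); live-in = ['t']
Removed statement numbers: [1, 2, 3]
Surviving IR:
  v = 8
  t = v
  return t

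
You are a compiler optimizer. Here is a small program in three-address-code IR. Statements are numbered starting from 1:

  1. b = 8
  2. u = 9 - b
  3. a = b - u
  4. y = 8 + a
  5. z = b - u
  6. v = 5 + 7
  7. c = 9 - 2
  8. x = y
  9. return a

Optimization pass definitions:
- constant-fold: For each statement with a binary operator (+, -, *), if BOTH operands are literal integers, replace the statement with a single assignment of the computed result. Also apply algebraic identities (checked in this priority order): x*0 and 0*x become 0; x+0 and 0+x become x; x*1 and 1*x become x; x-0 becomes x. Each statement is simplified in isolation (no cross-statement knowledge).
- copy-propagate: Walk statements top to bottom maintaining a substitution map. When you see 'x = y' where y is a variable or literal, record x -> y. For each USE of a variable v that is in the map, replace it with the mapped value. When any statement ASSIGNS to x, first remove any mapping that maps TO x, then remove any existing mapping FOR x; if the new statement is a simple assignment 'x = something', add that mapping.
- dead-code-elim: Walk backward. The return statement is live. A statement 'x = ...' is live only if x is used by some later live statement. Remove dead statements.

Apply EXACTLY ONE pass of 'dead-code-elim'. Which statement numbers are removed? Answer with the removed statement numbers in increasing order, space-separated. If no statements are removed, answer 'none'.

Answer: 4 5 6 7 8

Derivation:
Backward liveness scan:
Stmt 1 'b = 8': KEEP (b is live); live-in = []
Stmt 2 'u = 9 - b': KEEP (u is live); live-in = ['b']
Stmt 3 'a = b - u': KEEP (a is live); live-in = ['b', 'u']
Stmt 4 'y = 8 + a': DEAD (y not in live set ['a'])
Stmt 5 'z = b - u': DEAD (z not in live set ['a'])
Stmt 6 'v = 5 + 7': DEAD (v not in live set ['a'])
Stmt 7 'c = 9 - 2': DEAD (c not in live set ['a'])
Stmt 8 'x = y': DEAD (x not in live set ['a'])
Stmt 9 'return a': KEEP (return); live-in = ['a']
Removed statement numbers: [4, 5, 6, 7, 8]
Surviving IR:
  b = 8
  u = 9 - b
  a = b - u
  return a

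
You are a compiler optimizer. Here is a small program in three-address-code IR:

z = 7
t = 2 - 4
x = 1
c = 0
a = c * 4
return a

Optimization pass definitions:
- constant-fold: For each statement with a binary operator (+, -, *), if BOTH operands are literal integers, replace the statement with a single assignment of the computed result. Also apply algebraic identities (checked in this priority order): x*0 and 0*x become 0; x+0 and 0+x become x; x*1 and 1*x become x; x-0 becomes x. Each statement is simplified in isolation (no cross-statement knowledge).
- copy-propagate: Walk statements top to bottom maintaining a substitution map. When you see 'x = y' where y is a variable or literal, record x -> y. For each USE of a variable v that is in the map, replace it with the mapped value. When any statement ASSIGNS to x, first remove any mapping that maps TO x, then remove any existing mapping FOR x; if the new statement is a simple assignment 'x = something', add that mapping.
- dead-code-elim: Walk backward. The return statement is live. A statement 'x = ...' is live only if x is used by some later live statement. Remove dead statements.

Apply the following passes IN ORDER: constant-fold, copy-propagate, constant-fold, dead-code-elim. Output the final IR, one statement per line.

Initial IR:
  z = 7
  t = 2 - 4
  x = 1
  c = 0
  a = c * 4
  return a
After constant-fold (6 stmts):
  z = 7
  t = -2
  x = 1
  c = 0
  a = c * 4
  return a
After copy-propagate (6 stmts):
  z = 7
  t = -2
  x = 1
  c = 0
  a = 0 * 4
  return a
After constant-fold (6 stmts):
  z = 7
  t = -2
  x = 1
  c = 0
  a = 0
  return a
After dead-code-elim (2 stmts):
  a = 0
  return a

Answer: a = 0
return a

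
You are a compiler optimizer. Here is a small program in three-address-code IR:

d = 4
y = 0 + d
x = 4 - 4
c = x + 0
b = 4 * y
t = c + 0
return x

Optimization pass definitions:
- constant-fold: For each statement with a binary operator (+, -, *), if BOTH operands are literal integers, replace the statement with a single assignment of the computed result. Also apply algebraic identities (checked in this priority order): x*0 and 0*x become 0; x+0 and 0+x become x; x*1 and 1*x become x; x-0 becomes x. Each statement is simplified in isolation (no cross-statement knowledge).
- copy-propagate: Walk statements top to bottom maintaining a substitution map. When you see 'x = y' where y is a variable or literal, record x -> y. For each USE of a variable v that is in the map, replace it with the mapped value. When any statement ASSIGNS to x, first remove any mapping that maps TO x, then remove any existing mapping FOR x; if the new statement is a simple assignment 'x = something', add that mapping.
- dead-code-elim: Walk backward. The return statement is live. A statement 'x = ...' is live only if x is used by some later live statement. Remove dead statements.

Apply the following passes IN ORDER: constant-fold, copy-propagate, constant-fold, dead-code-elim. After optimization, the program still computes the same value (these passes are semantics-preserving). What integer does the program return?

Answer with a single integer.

Answer: 0

Derivation:
Initial IR:
  d = 4
  y = 0 + d
  x = 4 - 4
  c = x + 0
  b = 4 * y
  t = c + 0
  return x
After constant-fold (7 stmts):
  d = 4
  y = d
  x = 0
  c = x
  b = 4 * y
  t = c
  return x
After copy-propagate (7 stmts):
  d = 4
  y = 4
  x = 0
  c = 0
  b = 4 * 4
  t = 0
  return 0
After constant-fold (7 stmts):
  d = 4
  y = 4
  x = 0
  c = 0
  b = 16
  t = 0
  return 0
After dead-code-elim (1 stmts):
  return 0
Evaluate:
  d = 4  =>  d = 4
  y = 0 + d  =>  y = 4
  x = 4 - 4  =>  x = 0
  c = x + 0  =>  c = 0
  b = 4 * y  =>  b = 16
  t = c + 0  =>  t = 0
  return x = 0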